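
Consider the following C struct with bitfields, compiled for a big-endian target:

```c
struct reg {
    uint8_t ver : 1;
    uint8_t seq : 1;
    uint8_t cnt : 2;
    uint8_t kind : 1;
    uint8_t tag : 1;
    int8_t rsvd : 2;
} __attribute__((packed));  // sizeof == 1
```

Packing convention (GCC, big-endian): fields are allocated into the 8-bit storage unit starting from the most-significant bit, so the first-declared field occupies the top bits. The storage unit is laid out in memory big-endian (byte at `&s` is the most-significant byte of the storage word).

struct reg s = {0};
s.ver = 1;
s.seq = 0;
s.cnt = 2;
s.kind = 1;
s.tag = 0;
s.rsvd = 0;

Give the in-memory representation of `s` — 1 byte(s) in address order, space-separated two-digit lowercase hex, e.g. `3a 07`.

[7+:1] ver=1 & 0x1 = 0x1; word=0x80
[6+:1] seq=0 & 0x1 = 0x0; word=0x80
[4+:2] cnt=2 & 0x3 = 0x2; word=0xa0
[3+:1] kind=1 & 0x1 = 0x1; word=0xa8
[2+:1] tag=0 & 0x1 = 0x0; word=0xa8
[0+:2] rsvd=0 & 0x3 = 0x0; word=0xa8
word = 0xa8 → big-endian bytes:
  [0]=0xa8

a8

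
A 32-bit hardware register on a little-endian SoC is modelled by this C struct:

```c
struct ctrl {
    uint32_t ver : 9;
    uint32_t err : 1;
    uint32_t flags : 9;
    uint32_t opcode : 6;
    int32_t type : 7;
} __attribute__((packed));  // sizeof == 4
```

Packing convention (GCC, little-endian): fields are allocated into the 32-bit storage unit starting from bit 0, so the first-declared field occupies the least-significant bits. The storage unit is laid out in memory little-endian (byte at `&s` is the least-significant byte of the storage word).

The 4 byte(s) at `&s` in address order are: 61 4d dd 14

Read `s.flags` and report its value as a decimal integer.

339

[0]=0x61 [1]=0x4d [2]=0xdd [3]=0x14 (little-endian) → word 0x14dd4d61
ver:9 @ bit 0 → (0x14dd4d61>>0)&0x1ff = 0x161
err:1 @ bit 9 → (0x14dd4d61>>9)&0x1 = 0x0
flags:9 @ bit 10 → (0x14dd4d61>>10)&0x1ff = 0x153  ←
opcode:6 @ bit 19 → (0x14dd4d61>>19)&0x3f = 0x1b
type:7 @ bit 25 → (0x14dd4d61>>25)&0x7f = 0xa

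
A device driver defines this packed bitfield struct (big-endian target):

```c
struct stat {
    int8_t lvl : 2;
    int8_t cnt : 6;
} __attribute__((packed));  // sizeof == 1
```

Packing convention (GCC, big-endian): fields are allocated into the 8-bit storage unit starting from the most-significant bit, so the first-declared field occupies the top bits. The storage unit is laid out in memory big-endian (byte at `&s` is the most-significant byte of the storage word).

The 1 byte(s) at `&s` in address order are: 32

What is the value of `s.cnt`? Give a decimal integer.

[0]=0x32 (big-endian) → word 0x32
lvl:2 @ bit 6 → (0x32>>6)&0x3 = 0x0
cnt:6 @ bit 0 → (0x32>>0)&0x3f = 0x32  ←
cnt signed 6b, MSB=1: 50 - 64 = -14

-14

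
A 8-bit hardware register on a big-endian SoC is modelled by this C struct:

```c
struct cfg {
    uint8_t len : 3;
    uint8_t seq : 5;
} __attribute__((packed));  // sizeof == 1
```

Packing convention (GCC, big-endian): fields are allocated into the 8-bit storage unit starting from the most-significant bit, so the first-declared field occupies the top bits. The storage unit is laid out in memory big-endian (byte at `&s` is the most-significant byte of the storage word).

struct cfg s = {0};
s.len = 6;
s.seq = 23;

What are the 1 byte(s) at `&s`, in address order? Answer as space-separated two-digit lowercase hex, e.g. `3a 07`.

len:3 = 6 → 0x6 << 5 → word 0xc0
seq:5 = 23 → 0x17 << 0 → word 0xd7
word = 0xd7 → big-endian bytes:
  [0]=0xd7

d7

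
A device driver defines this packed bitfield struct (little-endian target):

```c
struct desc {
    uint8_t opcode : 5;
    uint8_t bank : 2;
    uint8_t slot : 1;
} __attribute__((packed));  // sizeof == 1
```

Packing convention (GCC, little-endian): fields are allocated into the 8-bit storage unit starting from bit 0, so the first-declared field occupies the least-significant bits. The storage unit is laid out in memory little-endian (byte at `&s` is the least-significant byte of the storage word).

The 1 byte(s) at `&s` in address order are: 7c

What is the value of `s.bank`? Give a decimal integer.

[0]=0x7c (little-endian) → word 0x7c
opcode:5 @ bit 0 → (0x7c>>0)&0x1f = 0x1c
bank:2 @ bit 5 → (0x7c>>5)&0x3 = 0x3  ←
slot:1 @ bit 7 → (0x7c>>7)&0x1 = 0x0

3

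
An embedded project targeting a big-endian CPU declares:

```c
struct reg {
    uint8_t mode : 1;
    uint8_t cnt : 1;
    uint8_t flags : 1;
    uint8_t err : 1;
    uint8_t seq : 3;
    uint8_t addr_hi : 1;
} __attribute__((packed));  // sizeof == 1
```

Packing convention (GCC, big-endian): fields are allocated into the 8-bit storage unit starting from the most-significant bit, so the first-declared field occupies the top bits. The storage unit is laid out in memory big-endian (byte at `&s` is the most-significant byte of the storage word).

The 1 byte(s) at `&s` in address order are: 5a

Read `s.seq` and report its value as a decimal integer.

5

[0]=0x5a (big-endian) → word 0x5a
mode:1 @ bit 7 → (0x5a>>7)&0x1 = 0x0
cnt:1 @ bit 6 → (0x5a>>6)&0x1 = 0x1
flags:1 @ bit 5 → (0x5a>>5)&0x1 = 0x0
err:1 @ bit 4 → (0x5a>>4)&0x1 = 0x1
seq:3 @ bit 1 → (0x5a>>1)&0x7 = 0x5  ←
addr_hi:1 @ bit 0 → (0x5a>>0)&0x1 = 0x0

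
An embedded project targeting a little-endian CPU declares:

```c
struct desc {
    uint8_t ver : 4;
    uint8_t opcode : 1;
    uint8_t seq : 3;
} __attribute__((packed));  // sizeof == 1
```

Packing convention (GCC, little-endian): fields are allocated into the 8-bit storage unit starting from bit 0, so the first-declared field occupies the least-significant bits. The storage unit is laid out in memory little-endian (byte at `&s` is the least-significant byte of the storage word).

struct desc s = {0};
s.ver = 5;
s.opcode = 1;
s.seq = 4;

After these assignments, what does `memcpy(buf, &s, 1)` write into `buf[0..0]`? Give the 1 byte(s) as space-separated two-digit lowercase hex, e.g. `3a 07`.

95

[0+:4] ver=5 & 0xf = 0x5; word=0x05
[4+:1] opcode=1 & 0x1 = 0x1; word=0x15
[5+:3] seq=4 & 0x7 = 0x4; word=0x95
word = 0x95 → little-endian bytes:
  [0]=0x95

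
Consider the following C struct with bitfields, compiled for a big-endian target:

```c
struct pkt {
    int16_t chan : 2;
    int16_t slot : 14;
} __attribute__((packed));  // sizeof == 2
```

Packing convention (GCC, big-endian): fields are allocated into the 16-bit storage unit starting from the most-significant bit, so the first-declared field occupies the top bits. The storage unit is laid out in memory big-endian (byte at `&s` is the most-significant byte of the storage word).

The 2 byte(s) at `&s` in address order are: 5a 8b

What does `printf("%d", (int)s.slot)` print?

6795

[0]=0x5a [1]=0x8b (big-endian) → word 0x5a8b
chan:2 @ bit 14 → (0x5a8b>>14)&0x3 = 0x1
slot:14 @ bit 0 → (0x5a8b>>0)&0x3fff = 0x1a8b  ←
slot signed 14b, MSB=0: value = 6795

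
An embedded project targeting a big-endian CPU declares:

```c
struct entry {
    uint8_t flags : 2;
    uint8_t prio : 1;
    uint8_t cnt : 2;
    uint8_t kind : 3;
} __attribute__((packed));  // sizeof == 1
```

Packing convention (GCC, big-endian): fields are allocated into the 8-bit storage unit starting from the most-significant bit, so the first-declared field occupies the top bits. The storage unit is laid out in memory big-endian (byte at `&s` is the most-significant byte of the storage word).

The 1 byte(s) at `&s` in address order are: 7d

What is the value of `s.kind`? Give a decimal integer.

[0]=0x7d (big-endian) → word 0x7d
flags:2 @ bit 6 → (0x7d>>6)&0x3 = 0x1
prio:1 @ bit 5 → (0x7d>>5)&0x1 = 0x1
cnt:2 @ bit 3 → (0x7d>>3)&0x3 = 0x3
kind:3 @ bit 0 → (0x7d>>0)&0x7 = 0x5  ←

5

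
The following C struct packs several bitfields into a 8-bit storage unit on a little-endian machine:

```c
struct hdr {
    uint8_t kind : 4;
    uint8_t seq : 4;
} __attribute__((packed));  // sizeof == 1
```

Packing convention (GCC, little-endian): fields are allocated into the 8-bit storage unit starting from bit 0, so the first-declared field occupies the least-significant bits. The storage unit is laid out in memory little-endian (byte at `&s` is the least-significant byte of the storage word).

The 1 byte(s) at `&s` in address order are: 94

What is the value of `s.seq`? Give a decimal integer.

[0]=0x94 (little-endian) → word 0x94
kind:4 @ bit 0 → (0x94>>0)&0xf = 0x4
seq:4 @ bit 4 → (0x94>>4)&0xf = 0x9  ←

9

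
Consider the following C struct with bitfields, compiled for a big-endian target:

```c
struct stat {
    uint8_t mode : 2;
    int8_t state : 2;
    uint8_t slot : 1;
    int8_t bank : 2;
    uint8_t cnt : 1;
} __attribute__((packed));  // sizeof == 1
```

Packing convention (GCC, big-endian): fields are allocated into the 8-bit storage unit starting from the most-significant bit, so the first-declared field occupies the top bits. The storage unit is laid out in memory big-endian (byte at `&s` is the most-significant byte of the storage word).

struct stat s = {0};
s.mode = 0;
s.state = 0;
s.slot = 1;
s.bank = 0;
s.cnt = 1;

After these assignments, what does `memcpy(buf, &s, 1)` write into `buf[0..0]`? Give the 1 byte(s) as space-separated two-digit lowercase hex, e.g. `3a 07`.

mode:2 = 0 → 0x0 << 6 → word 0x00
state:2 = 0 → 0x0 << 4 → word 0x00
slot:1 = 1 → 0x1 << 3 → word 0x08
bank:2 = 0 → 0x0 << 1 → word 0x08
cnt:1 = 1 → 0x1 << 0 → word 0x09
word = 0x09 → big-endian bytes:
  [0]=0x09

09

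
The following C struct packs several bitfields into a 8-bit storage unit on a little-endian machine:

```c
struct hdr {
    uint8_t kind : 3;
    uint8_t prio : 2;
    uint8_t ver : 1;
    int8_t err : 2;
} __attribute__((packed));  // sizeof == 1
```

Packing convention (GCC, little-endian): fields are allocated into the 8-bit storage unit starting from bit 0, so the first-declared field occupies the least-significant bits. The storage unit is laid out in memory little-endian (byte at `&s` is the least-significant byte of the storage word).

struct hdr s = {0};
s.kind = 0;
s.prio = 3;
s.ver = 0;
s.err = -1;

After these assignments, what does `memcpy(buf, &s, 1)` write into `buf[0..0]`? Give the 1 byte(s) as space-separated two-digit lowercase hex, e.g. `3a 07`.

kind (3b) val=0 bits=0x0 at bit 0: 0x00
prio (2b) val=3 bits=0x3 at bit 3: 0x18
ver (1b) val=0 bits=0x0 at bit 5: 0x18
err (2b) val=-1 bits=0x3 at bit 6: 0xd8
word = 0xd8 → little-endian bytes:
  [0]=0xd8

d8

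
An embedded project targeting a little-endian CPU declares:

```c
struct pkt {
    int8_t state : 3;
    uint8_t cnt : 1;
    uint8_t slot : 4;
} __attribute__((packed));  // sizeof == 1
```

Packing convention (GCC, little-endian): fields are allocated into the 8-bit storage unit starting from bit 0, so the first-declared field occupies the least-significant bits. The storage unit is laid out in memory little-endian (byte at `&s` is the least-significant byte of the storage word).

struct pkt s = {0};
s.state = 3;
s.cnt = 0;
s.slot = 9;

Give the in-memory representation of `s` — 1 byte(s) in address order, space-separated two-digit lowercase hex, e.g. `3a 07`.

93

state (3b) val=3 bits=0x3 at bit 0: 0x03
cnt (1b) val=0 bits=0x0 at bit 3: 0x03
slot (4b) val=9 bits=0x9 at bit 4: 0x93
word = 0x93 → little-endian bytes:
  [0]=0x93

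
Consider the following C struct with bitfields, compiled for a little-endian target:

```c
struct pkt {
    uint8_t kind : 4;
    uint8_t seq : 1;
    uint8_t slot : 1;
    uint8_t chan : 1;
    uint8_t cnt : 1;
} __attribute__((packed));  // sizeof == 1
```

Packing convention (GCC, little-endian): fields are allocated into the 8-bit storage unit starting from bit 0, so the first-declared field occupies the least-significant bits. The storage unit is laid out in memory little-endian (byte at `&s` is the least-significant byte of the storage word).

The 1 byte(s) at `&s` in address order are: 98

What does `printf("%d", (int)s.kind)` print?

[0]=0x98 (little-endian) → word 0x98
kind [0+:4] = (word>>0) & 0xf = 8  ←
seq [4+:1] = (word>>4) & 0x1 = 1
slot [5+:1] = (word>>5) & 0x1 = 0
chan [6+:1] = (word>>6) & 0x1 = 0
cnt [7+:1] = (word>>7) & 0x1 = 1

8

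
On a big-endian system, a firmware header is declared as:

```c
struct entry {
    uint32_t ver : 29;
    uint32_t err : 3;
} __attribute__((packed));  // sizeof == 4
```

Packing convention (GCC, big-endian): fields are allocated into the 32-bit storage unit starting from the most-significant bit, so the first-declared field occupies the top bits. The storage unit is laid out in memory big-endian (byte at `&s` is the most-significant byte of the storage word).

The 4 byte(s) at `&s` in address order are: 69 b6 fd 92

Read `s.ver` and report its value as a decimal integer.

221700018

[0]=0x69 [1]=0xb6 [2]=0xfd [3]=0x92 (big-endian) → word 0x69b6fd92
ver [3+:29] = (word>>3) & 0x1fffffff = 221700018  ←
err [0+:3] = (word>>0) & 0x7 = 2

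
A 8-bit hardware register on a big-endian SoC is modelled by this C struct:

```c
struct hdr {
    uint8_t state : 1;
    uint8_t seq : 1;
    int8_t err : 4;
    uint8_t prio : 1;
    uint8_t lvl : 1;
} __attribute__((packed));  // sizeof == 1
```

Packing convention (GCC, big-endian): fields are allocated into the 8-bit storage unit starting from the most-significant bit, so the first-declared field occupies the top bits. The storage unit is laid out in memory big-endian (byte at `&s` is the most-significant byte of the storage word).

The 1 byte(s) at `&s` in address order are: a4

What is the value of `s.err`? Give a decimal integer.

[0]=0xa4 (big-endian) → word 0xa4
state:1 @ bit 7 → (0xa4>>7)&0x1 = 0x1
seq:1 @ bit 6 → (0xa4>>6)&0x1 = 0x0
err:4 @ bit 2 → (0xa4>>2)&0xf = 0x9  ←
prio:1 @ bit 1 → (0xa4>>1)&0x1 = 0x0
lvl:1 @ bit 0 → (0xa4>>0)&0x1 = 0x0
err signed 4b, MSB=1: 9 - 16 = -7

-7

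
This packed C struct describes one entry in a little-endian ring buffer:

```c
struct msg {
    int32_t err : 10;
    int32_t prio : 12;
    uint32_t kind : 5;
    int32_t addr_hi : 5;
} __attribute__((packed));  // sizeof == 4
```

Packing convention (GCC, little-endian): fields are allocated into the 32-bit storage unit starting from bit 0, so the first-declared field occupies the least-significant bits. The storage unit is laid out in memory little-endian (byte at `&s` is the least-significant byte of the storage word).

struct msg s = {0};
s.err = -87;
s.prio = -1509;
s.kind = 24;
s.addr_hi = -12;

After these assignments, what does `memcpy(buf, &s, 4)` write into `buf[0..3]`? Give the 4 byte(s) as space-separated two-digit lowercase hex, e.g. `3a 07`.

a9 6f 28 a6

[0+:10] err=-87 & 0x3ff = 0x3a9; word=0x000003a9
[10+:12] prio=-1509 & 0xfff = 0xa1b; word=0x00286fa9
[22+:5] kind=24 & 0x1f = 0x18; word=0x06286fa9
[27+:5] addr_hi=-12 & 0x1f = 0x14; word=0xa6286fa9
word = 0xa6286fa9 → little-endian bytes:
  [0]=0xa9  [1]=0x6f  [2]=0x28  [3]=0xa6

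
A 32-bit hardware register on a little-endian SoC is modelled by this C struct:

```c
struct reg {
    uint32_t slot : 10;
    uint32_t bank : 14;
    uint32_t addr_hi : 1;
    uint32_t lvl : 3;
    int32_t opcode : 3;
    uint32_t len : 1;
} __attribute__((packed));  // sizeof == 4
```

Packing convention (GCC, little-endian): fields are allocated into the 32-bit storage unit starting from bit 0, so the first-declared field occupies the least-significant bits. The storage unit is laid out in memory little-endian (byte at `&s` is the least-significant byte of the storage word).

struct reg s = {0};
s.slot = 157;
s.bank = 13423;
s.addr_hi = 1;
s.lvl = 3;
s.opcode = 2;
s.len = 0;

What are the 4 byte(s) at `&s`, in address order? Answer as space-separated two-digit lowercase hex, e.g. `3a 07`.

9d bc d1 27

[0+:10] slot=157 & 0x3ff = 0x9d; word=0x0000009d
[10+:14] bank=13423 & 0x3fff = 0x346f; word=0x00d1bc9d
[24+:1] addr_hi=1 & 0x1 = 0x1; word=0x01d1bc9d
[25+:3] lvl=3 & 0x7 = 0x3; word=0x07d1bc9d
[28+:3] opcode=2 & 0x7 = 0x2; word=0x27d1bc9d
[31+:1] len=0 & 0x1 = 0x0; word=0x27d1bc9d
word = 0x27d1bc9d → little-endian bytes:
  [0]=0x9d  [1]=0xbc  [2]=0xd1  [3]=0x27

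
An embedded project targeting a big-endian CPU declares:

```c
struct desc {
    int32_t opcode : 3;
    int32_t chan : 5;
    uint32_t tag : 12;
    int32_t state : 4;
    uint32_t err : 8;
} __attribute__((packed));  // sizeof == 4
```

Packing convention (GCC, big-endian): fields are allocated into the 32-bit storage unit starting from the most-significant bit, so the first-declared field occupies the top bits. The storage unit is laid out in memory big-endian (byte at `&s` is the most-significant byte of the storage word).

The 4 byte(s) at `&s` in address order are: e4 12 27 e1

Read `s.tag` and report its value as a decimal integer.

[0]=0xe4 [1]=0x12 [2]=0x27 [3]=0xe1 (big-endian) → word 0xe41227e1
opcode:3 @ bit 29 → (0xe41227e1>>29)&0x7 = 0x7
chan:5 @ bit 24 → (0xe41227e1>>24)&0x1f = 0x4
tag:12 @ bit 12 → (0xe41227e1>>12)&0xfff = 0x122  ←
state:4 @ bit 8 → (0xe41227e1>>8)&0xf = 0x7
err:8 @ bit 0 → (0xe41227e1>>0)&0xff = 0xe1

290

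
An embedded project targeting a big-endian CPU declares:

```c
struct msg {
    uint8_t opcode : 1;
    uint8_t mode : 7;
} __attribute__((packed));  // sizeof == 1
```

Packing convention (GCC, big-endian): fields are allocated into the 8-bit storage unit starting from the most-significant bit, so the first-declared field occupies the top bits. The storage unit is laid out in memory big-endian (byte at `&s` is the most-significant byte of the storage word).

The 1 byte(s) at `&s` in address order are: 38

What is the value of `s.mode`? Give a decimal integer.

[0]=0x38 (big-endian) → word 0x38
opcode [7+:1] = (word>>7) & 0x1 = 0
mode [0+:7] = (word>>0) & 0x7f = 56  ←

56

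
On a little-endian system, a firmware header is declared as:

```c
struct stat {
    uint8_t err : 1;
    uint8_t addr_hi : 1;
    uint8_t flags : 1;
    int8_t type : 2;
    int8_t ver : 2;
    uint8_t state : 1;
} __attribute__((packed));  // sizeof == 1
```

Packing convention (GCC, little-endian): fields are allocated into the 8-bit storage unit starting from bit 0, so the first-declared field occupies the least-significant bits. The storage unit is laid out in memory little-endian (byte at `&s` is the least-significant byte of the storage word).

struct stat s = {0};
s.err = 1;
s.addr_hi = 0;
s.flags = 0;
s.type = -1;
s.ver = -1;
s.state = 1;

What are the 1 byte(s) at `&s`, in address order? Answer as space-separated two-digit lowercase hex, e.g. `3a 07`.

f9

err (1b) val=1 bits=0x1 at bit 0: 0x01
addr_hi (1b) val=0 bits=0x0 at bit 1: 0x01
flags (1b) val=0 bits=0x0 at bit 2: 0x01
type (2b) val=-1 bits=0x3 at bit 3: 0x19
ver (2b) val=-1 bits=0x3 at bit 5: 0x79
state (1b) val=1 bits=0x1 at bit 7: 0xf9
word = 0xf9 → little-endian bytes:
  [0]=0xf9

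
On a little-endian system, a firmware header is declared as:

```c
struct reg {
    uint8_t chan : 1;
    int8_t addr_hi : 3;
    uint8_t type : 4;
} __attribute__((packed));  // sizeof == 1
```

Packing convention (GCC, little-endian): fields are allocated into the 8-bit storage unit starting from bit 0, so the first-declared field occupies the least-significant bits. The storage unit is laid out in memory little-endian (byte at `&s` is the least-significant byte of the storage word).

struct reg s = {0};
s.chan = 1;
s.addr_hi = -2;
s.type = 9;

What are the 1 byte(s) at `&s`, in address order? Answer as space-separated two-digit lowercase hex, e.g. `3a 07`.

[0+:1] chan=1 & 0x1 = 0x1; word=0x01
[1+:3] addr_hi=-2 & 0x7 = 0x6; word=0x0d
[4+:4] type=9 & 0xf = 0x9; word=0x9d
word = 0x9d → little-endian bytes:
  [0]=0x9d

9d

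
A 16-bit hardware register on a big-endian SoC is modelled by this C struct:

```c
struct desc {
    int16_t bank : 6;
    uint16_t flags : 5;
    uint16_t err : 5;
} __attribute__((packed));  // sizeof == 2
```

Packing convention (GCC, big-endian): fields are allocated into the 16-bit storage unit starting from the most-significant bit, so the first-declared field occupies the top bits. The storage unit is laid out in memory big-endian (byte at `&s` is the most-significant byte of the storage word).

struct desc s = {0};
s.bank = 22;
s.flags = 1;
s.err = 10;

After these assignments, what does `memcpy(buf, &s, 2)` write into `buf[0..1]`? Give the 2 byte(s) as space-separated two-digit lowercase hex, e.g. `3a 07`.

[10+:6] bank=22 & 0x3f = 0x16; word=0x5800
[5+:5] flags=1 & 0x1f = 0x1; word=0x5820
[0+:5] err=10 & 0x1f = 0xa; word=0x582a
word = 0x582a → big-endian bytes:
  [0]=0x58  [1]=0x2a

58 2a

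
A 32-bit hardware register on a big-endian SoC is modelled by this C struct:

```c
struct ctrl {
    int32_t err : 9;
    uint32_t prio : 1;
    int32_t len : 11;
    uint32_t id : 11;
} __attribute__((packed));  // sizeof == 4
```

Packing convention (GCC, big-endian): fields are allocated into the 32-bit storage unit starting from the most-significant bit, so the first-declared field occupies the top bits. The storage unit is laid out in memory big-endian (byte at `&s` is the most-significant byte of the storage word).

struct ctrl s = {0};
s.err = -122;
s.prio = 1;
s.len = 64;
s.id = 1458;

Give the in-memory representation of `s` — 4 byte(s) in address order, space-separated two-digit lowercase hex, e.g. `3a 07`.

[23+:9] err=-122 & 0x1ff = 0x186; word=0xc3000000
[22+:1] prio=1 & 0x1 = 0x1; word=0xc3400000
[11+:11] len=64 & 0x7ff = 0x40; word=0xc3420000
[0+:11] id=1458 & 0x7ff = 0x5b2; word=0xc34205b2
word = 0xc34205b2 → big-endian bytes:
  [0]=0xc3  [1]=0x42  [2]=0x05  [3]=0xb2

c3 42 05 b2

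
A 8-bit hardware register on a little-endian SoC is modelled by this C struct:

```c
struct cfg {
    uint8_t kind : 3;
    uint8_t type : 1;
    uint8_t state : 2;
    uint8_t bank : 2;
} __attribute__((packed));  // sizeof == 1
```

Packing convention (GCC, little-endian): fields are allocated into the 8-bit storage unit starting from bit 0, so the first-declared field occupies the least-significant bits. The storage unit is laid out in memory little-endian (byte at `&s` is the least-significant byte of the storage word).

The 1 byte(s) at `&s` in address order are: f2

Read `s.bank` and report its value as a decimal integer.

3

[0]=0xf2 (little-endian) → word 0xf2
kind:3 @ bit 0 → (0xf2>>0)&0x7 = 0x2
type:1 @ bit 3 → (0xf2>>3)&0x1 = 0x0
state:2 @ bit 4 → (0xf2>>4)&0x3 = 0x3
bank:2 @ bit 6 → (0xf2>>6)&0x3 = 0x3  ←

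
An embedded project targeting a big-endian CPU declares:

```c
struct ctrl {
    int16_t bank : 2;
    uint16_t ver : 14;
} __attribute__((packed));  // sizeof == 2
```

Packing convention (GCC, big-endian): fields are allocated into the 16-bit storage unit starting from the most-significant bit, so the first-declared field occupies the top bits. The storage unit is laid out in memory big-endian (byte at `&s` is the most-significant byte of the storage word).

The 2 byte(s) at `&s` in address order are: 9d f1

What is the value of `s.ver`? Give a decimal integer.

[0]=0x9d [1]=0xf1 (big-endian) → word 0x9df1
bank [14+:2] = (word>>14) & 0x3 = 2
ver [0+:14] = (word>>0) & 0x3fff = 7665  ←

7665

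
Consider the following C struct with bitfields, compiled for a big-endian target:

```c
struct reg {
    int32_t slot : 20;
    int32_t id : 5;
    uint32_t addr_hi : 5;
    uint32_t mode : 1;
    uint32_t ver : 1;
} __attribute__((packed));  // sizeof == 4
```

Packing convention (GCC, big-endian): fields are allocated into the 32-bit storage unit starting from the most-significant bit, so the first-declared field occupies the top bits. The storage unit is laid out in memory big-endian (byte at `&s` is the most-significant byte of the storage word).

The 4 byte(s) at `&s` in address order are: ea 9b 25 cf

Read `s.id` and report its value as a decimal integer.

[0]=0xea [1]=0x9b [2]=0x25 [3]=0xcf (big-endian) → word 0xea9b25cf
slot:20 @ bit 12 → (0xea9b25cf>>12)&0xfffff = 0xea9b2
id:5 @ bit 7 → (0xea9b25cf>>7)&0x1f = 0xb  ←
addr_hi:5 @ bit 2 → (0xea9b25cf>>2)&0x1f = 0x13
mode:1 @ bit 1 → (0xea9b25cf>>1)&0x1 = 0x1
ver:1 @ bit 0 → (0xea9b25cf>>0)&0x1 = 0x1
id signed 5b, MSB=0: value = 11

11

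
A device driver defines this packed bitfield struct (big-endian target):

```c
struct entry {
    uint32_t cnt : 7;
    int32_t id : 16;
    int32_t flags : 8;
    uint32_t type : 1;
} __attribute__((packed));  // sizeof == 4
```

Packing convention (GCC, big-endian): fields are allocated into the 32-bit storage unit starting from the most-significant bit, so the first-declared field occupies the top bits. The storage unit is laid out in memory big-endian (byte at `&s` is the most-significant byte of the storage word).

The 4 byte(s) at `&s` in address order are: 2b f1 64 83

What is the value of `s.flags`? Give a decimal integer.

65

[0]=0x2b [1]=0xf1 [2]=0x64 [3]=0x83 (big-endian) → word 0x2bf16483
cnt [25+:7] = (word>>25) & 0x7f = 21
id [9+:16] = (word>>9) & 0xffff = 63666
flags [1+:8] = (word>>1) & 0xff = 65  ←
type [0+:1] = (word>>0) & 0x1 = 1
flags signed 8b, MSB=0: value = 65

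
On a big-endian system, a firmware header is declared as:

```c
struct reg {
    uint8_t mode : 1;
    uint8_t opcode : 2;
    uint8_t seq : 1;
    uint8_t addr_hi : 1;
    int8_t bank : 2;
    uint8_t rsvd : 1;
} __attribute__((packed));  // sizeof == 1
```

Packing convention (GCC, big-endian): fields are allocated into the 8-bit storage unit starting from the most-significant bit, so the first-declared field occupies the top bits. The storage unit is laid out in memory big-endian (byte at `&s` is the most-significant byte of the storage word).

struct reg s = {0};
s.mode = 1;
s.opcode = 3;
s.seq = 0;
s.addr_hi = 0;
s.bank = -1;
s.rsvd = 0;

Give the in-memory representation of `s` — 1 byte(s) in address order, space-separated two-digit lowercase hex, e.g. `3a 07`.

e6

mode (1b) val=1 bits=0x1 at bit 7: 0x80
opcode (2b) val=3 bits=0x3 at bit 5: 0xe0
seq (1b) val=0 bits=0x0 at bit 4: 0xe0
addr_hi (1b) val=0 bits=0x0 at bit 3: 0xe0
bank (2b) val=-1 bits=0x3 at bit 1: 0xe6
rsvd (1b) val=0 bits=0x0 at bit 0: 0xe6
word = 0xe6 → big-endian bytes:
  [0]=0xe6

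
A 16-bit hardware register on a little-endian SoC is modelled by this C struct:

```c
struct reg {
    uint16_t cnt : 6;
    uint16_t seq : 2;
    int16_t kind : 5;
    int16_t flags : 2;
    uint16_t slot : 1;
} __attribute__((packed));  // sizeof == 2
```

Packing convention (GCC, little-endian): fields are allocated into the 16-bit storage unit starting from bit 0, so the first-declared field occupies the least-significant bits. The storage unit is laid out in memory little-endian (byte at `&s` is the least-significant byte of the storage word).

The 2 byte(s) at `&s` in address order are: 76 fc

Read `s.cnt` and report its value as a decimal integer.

[0]=0x76 [1]=0xfc (little-endian) → word 0xfc76
cnt [0+:6] = (word>>0) & 0x3f = 54  ←
seq [6+:2] = (word>>6) & 0x3 = 1
kind [8+:5] = (word>>8) & 0x1f = 28
flags [13+:2] = (word>>13) & 0x3 = 3
slot [15+:1] = (word>>15) & 0x1 = 1

54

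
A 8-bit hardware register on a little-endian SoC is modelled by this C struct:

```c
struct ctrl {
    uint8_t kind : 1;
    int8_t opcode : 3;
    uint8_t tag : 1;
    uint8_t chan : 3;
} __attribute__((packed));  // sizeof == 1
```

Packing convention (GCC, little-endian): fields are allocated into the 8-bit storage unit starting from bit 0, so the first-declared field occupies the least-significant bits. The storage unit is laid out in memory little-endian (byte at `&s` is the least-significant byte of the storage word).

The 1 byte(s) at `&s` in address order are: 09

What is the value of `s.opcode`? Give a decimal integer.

-4

[0]=0x09 (little-endian) → word 0x09
kind [0+:1] = (word>>0) & 0x1 = 1
opcode [1+:3] = (word>>1) & 0x7 = 4  ←
tag [4+:1] = (word>>4) & 0x1 = 0
chan [5+:3] = (word>>5) & 0x7 = 0
opcode signed 3b, MSB=1: 4 - 8 = -4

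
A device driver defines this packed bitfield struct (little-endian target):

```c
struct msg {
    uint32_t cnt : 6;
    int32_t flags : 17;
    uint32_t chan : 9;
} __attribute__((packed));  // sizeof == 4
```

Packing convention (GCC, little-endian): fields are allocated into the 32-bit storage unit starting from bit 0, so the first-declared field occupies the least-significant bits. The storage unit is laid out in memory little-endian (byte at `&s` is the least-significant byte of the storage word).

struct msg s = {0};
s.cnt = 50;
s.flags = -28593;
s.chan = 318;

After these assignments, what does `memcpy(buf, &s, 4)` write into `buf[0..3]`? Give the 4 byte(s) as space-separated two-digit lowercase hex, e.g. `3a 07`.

[0+:6] cnt=50 & 0x3f = 0x32; word=0x00000032
[6+:17] flags=-28593 & 0x1ffff = 0x1904f; word=0x006413f2
[23+:9] chan=318 & 0x1ff = 0x13e; word=0x9f6413f2
word = 0x9f6413f2 → little-endian bytes:
  [0]=0xf2  [1]=0x13  [2]=0x64  [3]=0x9f

f2 13 64 9f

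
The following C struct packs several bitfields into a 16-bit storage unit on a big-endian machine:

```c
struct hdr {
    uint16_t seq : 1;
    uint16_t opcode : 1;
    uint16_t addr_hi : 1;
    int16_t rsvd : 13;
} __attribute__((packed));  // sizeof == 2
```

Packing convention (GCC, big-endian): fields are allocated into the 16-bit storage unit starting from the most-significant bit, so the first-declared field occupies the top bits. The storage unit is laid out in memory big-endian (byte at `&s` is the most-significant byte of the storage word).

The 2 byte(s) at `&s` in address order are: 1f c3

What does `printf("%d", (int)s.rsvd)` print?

[0]=0x1f [1]=0xc3 (big-endian) → word 0x1fc3
seq [15+:1] = (word>>15) & 0x1 = 0
opcode [14+:1] = (word>>14) & 0x1 = 0
addr_hi [13+:1] = (word>>13) & 0x1 = 0
rsvd [0+:13] = (word>>0) & 0x1fff = 8131  ←
rsvd signed 13b, MSB=1: 8131 - 8192 = -61

-61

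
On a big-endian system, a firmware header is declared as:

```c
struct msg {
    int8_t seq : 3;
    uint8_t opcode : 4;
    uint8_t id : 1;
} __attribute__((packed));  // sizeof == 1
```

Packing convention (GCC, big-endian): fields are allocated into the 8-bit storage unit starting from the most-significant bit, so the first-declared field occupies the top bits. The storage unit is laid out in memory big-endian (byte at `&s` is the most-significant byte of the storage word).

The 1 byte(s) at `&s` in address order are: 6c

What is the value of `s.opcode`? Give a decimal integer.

6

[0]=0x6c (big-endian) → word 0x6c
seq:3 @ bit 5 → (0x6c>>5)&0x7 = 0x3
opcode:4 @ bit 1 → (0x6c>>1)&0xf = 0x6  ←
id:1 @ bit 0 → (0x6c>>0)&0x1 = 0x0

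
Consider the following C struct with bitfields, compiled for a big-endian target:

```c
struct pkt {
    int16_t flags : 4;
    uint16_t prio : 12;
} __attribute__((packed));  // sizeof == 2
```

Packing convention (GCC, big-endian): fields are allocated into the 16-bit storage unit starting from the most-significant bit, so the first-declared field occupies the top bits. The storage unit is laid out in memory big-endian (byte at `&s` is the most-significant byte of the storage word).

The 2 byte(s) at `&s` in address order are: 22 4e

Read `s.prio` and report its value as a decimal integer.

590

[0]=0x22 [1]=0x4e (big-endian) → word 0x224e
flags [12+:4] = (word>>12) & 0xf = 2
prio [0+:12] = (word>>0) & 0xfff = 590  ←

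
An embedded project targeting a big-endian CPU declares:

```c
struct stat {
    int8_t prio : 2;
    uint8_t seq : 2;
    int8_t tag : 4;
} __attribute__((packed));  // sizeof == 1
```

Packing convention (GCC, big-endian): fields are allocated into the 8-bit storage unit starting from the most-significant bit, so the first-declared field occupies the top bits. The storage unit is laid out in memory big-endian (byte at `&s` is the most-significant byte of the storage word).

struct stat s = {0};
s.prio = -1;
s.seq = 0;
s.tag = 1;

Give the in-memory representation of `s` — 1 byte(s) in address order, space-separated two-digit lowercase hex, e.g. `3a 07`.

c1

prio:2 = -1 → 0x3 << 6 → word 0xc0
seq:2 = 0 → 0x0 << 4 → word 0xc0
tag:4 = 1 → 0x1 << 0 → word 0xc1
word = 0xc1 → big-endian bytes:
  [0]=0xc1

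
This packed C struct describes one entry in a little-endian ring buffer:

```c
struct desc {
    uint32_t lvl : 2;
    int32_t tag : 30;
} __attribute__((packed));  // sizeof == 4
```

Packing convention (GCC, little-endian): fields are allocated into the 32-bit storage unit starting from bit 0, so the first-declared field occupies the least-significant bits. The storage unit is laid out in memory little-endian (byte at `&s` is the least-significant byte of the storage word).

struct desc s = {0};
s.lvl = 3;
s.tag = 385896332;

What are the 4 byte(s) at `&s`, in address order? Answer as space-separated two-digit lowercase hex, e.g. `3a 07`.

lvl:2 = 3 → 0x3 << 0 → word 0x00000003
tag:30 = 385896332 → 0x17004f8c << 2 → word 0x5c013e33
word = 0x5c013e33 → little-endian bytes:
  [0]=0x33  [1]=0x3e  [2]=0x01  [3]=0x5c

33 3e 01 5c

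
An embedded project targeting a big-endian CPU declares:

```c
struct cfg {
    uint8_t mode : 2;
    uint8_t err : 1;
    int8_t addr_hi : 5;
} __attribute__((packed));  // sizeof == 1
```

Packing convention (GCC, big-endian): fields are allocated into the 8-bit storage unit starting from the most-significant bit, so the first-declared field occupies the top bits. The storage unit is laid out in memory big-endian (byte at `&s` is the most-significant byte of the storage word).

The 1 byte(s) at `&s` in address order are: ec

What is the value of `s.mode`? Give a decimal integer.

[0]=0xec (big-endian) → word 0xec
mode:2 @ bit 6 → (0xec>>6)&0x3 = 0x3  ←
err:1 @ bit 5 → (0xec>>5)&0x1 = 0x1
addr_hi:5 @ bit 0 → (0xec>>0)&0x1f = 0xc

3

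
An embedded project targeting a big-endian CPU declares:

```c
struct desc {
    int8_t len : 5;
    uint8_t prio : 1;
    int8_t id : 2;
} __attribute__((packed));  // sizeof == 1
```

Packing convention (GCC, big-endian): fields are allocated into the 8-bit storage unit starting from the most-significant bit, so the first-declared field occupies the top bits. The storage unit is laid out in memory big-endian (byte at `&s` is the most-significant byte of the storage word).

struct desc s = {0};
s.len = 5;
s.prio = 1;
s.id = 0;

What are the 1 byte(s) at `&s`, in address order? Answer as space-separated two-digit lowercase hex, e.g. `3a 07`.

[3+:5] len=5 & 0x1f = 0x5; word=0x28
[2+:1] prio=1 & 0x1 = 0x1; word=0x2c
[0+:2] id=0 & 0x3 = 0x0; word=0x2c
word = 0x2c → big-endian bytes:
  [0]=0x2c

2c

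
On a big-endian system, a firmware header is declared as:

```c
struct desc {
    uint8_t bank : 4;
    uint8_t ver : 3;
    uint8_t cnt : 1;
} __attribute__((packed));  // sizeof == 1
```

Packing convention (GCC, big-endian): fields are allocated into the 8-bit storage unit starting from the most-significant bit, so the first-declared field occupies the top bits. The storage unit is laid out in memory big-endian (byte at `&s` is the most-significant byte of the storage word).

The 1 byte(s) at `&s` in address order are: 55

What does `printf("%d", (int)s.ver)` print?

2

[0]=0x55 (big-endian) → word 0x55
bank:4 @ bit 4 → (0x55>>4)&0xf = 0x5
ver:3 @ bit 1 → (0x55>>1)&0x7 = 0x2  ←
cnt:1 @ bit 0 → (0x55>>0)&0x1 = 0x1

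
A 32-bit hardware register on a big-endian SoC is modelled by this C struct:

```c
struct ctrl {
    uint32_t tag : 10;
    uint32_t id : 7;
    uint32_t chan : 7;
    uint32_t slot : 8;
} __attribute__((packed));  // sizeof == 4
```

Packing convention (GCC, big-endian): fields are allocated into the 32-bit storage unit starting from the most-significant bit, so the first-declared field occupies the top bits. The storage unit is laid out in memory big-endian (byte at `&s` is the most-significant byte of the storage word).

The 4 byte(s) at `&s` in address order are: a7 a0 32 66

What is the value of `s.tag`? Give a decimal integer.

670

[0]=0xa7 [1]=0xa0 [2]=0x32 [3]=0x66 (big-endian) → word 0xa7a03266
tag:10 @ bit 22 → (0xa7a03266>>22)&0x3ff = 0x29e  ←
id:7 @ bit 15 → (0xa7a03266>>15)&0x7f = 0x40
chan:7 @ bit 8 → (0xa7a03266>>8)&0x7f = 0x32
slot:8 @ bit 0 → (0xa7a03266>>0)&0xff = 0x66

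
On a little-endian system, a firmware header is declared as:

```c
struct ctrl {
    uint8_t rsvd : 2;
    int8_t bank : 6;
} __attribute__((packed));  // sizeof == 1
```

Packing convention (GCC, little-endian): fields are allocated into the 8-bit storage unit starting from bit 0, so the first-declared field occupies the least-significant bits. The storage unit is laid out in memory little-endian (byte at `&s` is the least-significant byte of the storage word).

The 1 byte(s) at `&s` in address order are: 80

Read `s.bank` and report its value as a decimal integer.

[0]=0x80 (little-endian) → word 0x80
rsvd:2 @ bit 0 → (0x80>>0)&0x3 = 0x0
bank:6 @ bit 2 → (0x80>>2)&0x3f = 0x20  ←
bank signed 6b, MSB=1: 32 - 64 = -32

-32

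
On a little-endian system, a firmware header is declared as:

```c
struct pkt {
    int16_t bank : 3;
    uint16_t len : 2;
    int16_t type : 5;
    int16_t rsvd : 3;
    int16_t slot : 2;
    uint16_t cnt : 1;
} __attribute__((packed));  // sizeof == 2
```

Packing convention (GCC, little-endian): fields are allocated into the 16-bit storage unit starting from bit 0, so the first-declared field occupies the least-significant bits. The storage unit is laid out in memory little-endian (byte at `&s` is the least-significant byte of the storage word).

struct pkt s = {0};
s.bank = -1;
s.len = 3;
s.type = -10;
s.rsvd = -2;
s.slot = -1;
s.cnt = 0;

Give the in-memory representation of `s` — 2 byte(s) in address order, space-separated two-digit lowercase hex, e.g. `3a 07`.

df 7a

bank (3b) val=-1 bits=0x7 at bit 0: 0x0007
len (2b) val=3 bits=0x3 at bit 3: 0x001f
type (5b) val=-10 bits=0x16 at bit 5: 0x02df
rsvd (3b) val=-2 bits=0x6 at bit 10: 0x1adf
slot (2b) val=-1 bits=0x3 at bit 13: 0x7adf
cnt (1b) val=0 bits=0x0 at bit 15: 0x7adf
word = 0x7adf → little-endian bytes:
  [0]=0xdf  [1]=0x7a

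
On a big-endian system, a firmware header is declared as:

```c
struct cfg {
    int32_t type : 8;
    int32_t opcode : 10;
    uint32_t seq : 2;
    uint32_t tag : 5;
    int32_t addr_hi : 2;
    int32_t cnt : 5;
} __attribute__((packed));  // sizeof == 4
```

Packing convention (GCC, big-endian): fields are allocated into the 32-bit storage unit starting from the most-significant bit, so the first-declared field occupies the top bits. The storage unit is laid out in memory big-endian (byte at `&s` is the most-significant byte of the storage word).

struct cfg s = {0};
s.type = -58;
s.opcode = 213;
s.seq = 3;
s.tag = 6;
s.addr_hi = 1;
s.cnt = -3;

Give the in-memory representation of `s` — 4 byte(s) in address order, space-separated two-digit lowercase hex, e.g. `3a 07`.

type (8b) val=-58 bits=0xc6 at bit 24: 0xc6000000
opcode (10b) val=213 bits=0xd5 at bit 14: 0xc6354000
seq (2b) val=3 bits=0x3 at bit 12: 0xc6357000
tag (5b) val=6 bits=0x6 at bit 7: 0xc6357300
addr_hi (2b) val=1 bits=0x1 at bit 5: 0xc6357320
cnt (5b) val=-3 bits=0x1d at bit 0: 0xc635733d
word = 0xc635733d → big-endian bytes:
  [0]=0xc6  [1]=0x35  [2]=0x73  [3]=0x3d

c6 35 73 3d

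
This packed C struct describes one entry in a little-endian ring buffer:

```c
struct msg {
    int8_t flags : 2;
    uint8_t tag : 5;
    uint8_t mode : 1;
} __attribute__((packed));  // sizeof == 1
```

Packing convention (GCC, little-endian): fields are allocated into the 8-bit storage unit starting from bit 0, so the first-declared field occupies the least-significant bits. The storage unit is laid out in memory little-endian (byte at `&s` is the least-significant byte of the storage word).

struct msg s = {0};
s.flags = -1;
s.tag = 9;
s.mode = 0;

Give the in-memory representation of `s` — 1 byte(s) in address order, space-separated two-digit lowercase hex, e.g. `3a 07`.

[0+:2] flags=-1 & 0x3 = 0x3; word=0x03
[2+:5] tag=9 & 0x1f = 0x9; word=0x27
[7+:1] mode=0 & 0x1 = 0x0; word=0x27
word = 0x27 → little-endian bytes:
  [0]=0x27

27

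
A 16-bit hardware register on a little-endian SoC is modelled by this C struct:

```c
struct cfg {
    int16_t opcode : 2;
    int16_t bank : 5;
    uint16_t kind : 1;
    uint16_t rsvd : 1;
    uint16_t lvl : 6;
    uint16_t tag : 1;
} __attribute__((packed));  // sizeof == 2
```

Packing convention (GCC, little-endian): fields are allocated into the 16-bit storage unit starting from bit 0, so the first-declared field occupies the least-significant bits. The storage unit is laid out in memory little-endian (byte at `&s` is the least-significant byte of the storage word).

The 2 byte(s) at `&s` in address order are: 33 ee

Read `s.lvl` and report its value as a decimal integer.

[0]=0x33 [1]=0xee (little-endian) → word 0xee33
opcode [0+:2] = (word>>0) & 0x3 = 3
bank [2+:5] = (word>>2) & 0x1f = 12
kind [7+:1] = (word>>7) & 0x1 = 0
rsvd [8+:1] = (word>>8) & 0x1 = 0
lvl [9+:6] = (word>>9) & 0x3f = 55  ←
tag [15+:1] = (word>>15) & 0x1 = 1

55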